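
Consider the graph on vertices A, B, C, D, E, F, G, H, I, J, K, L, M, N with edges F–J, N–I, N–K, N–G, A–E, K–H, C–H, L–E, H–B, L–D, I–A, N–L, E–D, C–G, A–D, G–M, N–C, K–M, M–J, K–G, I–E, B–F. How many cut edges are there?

0

The edges on the cycle K-H-B-F-J-M-K are not bridges since each lies on that cycle.
Every edge lies on some cycle, so there are no bridges.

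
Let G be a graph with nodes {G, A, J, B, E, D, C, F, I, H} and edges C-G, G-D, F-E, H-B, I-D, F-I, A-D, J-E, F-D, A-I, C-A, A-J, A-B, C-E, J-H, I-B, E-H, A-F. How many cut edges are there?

The edges on the cycle C-A-J-E-C are not bridges since each lies on that cycle.
Every edge lies on some cycle, so there are no bridges.

0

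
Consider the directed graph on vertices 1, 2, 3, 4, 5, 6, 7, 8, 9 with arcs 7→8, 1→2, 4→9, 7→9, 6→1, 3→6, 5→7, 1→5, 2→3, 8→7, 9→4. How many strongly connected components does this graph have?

4

{1, 2, 3, 6} are all mutually reachable — one SCC of size 4.
{4, 9} are all mutually reachable — one SCC of size 2.
{7, 8} are all mutually reachable — one SCC of size 2.
{5} is an SCC by itself.
That gives 4 strongly connected components.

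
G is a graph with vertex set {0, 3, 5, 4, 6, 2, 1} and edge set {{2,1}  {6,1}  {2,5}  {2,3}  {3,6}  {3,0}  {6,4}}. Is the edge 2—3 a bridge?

No

After removing 2—3, the path 2-1-6-3 still connects them, so the edge is not a bridge.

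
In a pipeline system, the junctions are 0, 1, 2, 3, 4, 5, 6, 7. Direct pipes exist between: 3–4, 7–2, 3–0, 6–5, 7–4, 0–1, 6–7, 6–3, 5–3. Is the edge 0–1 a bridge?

Yes

Removing 0–1 leaves no path between 0 and 1: the component count goes from 1 to 2. So it is a bridge.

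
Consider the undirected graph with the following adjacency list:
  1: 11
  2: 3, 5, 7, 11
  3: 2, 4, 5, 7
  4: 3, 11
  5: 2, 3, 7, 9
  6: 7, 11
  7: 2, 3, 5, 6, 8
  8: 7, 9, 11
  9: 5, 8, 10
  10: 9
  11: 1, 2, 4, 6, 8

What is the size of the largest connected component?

11

Starting from 1 we can reach 1, 2, 3, 4, 5, 6, 7, 8, 9, 10, 11. That is one component of size 11.
The largest has 11 vertices.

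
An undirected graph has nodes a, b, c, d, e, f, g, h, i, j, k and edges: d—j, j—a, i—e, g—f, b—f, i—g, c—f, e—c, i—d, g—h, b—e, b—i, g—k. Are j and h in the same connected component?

From j we can reach a, b, c, d, e, f, g, h, i, j, k, which includes h.

Yes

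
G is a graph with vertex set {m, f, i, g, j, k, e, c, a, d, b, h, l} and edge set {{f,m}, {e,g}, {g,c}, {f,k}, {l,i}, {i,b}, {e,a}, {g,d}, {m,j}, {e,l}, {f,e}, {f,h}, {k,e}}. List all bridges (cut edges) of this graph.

a-e, b-i, c-g, d-g, e-g, e-l, f-h, f-m, i-l, j-m

The edges on the cycle f-k-e-f are not bridges since each lies on that cycle.
But removing b - i disconnects b from i; removing e - g disconnects e from g; removing g - c disconnects g from c; removing e - l disconnects e from l — these are bridges.
In total 10 edges are bridges.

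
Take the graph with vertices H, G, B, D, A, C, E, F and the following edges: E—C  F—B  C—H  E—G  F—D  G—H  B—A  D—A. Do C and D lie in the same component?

No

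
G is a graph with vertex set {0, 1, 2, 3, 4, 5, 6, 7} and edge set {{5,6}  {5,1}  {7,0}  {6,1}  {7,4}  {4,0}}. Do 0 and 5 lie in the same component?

No

The component containing 0 is {0, 4, 7}, and 5 is not in it.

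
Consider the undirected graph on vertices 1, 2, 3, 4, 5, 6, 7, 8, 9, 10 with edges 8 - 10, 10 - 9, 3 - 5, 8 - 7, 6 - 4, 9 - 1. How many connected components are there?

4

2 is isolated — a component by itself.
Starting from 4 we can reach 4, 6. That is one component of size 2.
Starting from 3 we can reach 3, 5. That is one component of size 2.
Starting from 1 we can reach 1, 7, 8, 9, 10. That is one component of size 5.
Total: 4 components.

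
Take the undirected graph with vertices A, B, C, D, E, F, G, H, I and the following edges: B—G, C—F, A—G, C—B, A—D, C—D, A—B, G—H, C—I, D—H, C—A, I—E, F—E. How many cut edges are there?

The edges on the cycle C-A-B-C are not bridges since each lies on that cycle.
Every edge lies on some cycle, so there are no bridges.

0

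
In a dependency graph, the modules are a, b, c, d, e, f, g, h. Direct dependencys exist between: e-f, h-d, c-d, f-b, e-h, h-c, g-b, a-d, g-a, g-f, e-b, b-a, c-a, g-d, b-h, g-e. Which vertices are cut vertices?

none

Removing f, for instance, still leaves 1 component. No single vertex removal increases the component count — the graph has no articulation points.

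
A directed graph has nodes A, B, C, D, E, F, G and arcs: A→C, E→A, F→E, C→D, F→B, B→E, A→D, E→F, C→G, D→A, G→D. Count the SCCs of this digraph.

{A, C, D, G} are all mutually reachable — one SCC of size 4.
{B, E, F} are all mutually reachable — one SCC of size 3.
That gives 2 strongly connected components.

2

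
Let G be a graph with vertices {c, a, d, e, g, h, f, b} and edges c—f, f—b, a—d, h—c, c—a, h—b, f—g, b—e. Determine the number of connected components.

1

Starting from a we can reach a, b, c, d, e, f, g, h. That is one component of size 8.
Total: 1 component.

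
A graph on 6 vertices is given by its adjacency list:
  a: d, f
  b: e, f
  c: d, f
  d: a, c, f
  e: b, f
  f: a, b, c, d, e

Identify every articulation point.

Removing f increases the component count from 1 to 2, so f is a cut vertex.
By contrast removing e leaves 1 component; it is not a cut vertex. No other vertex is a cut vertex either.

f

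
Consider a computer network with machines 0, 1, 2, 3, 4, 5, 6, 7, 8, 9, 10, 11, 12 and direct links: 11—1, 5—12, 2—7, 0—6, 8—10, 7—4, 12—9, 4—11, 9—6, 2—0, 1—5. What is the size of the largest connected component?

10

3 is isolated — a component by itself.
Starting from 8 we can reach 8, 10. That is one component of size 2.
Starting from 0 we can reach 0, 1, 2, 4, 5, 6, 7, 9, 11, 12. That is one component of size 10.
The largest has 10 vertices.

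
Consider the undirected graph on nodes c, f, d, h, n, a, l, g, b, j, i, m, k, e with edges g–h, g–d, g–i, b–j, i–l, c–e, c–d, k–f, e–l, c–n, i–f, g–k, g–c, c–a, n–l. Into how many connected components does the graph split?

3

m is isolated — a component by itself.
Starting from b we can reach b, j. That is one component of size 2.
Starting from a we can reach a, c, d, e, f, g, h, i, k, l, n. That is one component of size 11.
Total: 3 components.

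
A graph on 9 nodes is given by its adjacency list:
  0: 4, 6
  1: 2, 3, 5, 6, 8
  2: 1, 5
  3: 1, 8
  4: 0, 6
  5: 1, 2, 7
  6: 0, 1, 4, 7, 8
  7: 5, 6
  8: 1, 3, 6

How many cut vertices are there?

1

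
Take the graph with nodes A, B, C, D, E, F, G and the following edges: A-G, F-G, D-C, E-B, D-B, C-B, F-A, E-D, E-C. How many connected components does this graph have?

Starting from A we can reach A, F, G. That is one component of size 3.
Starting from B we can reach B, C, D, E. That is one component of size 4.
Total: 2 components.

2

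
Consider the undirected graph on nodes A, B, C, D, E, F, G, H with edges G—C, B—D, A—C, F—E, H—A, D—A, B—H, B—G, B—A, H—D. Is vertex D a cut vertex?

Deleting D leaves 2 components (was 2), so D is not a cut vertex.

No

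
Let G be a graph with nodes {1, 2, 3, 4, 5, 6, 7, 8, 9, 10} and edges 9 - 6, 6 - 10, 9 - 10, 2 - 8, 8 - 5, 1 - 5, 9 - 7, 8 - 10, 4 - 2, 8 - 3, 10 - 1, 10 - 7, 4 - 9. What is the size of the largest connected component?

Starting from 1 we can reach 1, 2, 3, 4, 5, 6, 7, 8, 9, 10. That is one component of size 10.
The largest has 10 vertices.

10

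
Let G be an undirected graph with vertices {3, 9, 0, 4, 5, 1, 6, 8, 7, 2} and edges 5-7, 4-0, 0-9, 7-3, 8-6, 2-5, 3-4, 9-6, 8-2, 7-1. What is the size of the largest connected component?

10

Starting from 0 we can reach 0, 1, 2, 3, 4, 5, 6, 7, 8, 9. That is one component of size 10.
The largest has 10 vertices.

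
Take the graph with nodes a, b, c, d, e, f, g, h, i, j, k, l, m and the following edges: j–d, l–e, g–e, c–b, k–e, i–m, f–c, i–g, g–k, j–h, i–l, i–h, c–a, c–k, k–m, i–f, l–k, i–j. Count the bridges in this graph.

3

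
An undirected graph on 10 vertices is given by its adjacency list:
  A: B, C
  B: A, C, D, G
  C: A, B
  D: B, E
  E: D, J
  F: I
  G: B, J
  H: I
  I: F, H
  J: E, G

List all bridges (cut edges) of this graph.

The edges on the cycle B-C-A-B are not bridges since each lies on that cycle.
But removing I-H disconnects I from H; removing I-F disconnects I from F — these are bridges.

F-I, H-I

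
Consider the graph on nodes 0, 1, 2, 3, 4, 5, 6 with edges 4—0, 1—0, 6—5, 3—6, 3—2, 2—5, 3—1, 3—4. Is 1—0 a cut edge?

After removing 1—0, the path 1-3-4-0 still connects them, so the edge is not a bridge.

No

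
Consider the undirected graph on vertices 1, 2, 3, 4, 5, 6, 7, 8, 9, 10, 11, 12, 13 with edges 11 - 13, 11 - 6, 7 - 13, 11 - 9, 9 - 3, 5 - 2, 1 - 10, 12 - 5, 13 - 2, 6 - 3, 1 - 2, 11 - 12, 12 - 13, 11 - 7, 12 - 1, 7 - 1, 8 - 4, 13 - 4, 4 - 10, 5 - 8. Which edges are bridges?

The edges on the cycle 11-9-3-6-11 are not bridges since each lies on that cycle.
Every edge lies on some cycle, so there are no bridges.

none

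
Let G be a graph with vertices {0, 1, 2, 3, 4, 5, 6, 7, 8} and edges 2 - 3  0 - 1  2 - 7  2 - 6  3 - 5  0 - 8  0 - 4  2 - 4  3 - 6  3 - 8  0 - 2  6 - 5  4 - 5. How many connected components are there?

Starting from 0 we can reach 0, 1, 2, 3, 4, 5, 6, 7, 8. That is one component of size 9.
Total: 1 component.

1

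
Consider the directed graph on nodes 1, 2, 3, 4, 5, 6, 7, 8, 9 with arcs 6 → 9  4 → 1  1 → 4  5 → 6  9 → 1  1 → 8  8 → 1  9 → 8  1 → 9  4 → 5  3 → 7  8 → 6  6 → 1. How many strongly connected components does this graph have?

4

{1, 4, 5, 6, 8, 9} are all mutually reachable — one SCC of size 6.
{2} is an SCC by itself.
{3} is an SCC by itself.
{7} is an SCC by itself.
That gives 4 strongly connected components.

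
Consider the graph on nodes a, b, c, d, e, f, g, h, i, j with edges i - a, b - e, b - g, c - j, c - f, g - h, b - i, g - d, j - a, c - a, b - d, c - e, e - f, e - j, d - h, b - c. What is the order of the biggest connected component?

10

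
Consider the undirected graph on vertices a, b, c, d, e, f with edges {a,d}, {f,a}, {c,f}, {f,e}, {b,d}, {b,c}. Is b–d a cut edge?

No

After removing b–d, the path b-c-f-a-d still connects them, so the edge is not a bridge.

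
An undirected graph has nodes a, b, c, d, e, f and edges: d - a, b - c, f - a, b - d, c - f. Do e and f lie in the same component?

No

The component containing e is {e}, and f is not in it.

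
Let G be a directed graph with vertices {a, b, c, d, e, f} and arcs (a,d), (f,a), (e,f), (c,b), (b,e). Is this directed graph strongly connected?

There is no directed path from e to c, so the graph is not strongly connected.

No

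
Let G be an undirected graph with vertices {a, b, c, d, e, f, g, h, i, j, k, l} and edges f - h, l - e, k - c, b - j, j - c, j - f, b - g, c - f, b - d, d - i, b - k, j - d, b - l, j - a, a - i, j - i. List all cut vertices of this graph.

Removing b increases the component count from 1 to 3, so b is a cut vertex.
Removing f increases the component count from 1 to 2, so f is a cut vertex.
Removing l increases the component count from 1 to 2, so l is a cut vertex.
By contrast removing e leaves 1 component; it is not a cut vertex. No other vertex is a cut vertex either.

b, f, l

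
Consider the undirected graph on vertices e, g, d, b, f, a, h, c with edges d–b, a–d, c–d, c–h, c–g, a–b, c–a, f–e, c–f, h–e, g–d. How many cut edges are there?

0

The edges on the cycle c-h-e-f-c are not bridges since each lies on that cycle.
Every edge lies on some cycle, so there are no bridges.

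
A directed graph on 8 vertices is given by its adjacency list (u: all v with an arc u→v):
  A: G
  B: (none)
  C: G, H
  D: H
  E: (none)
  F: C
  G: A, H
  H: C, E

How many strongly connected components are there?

{A, C, G, H} are all mutually reachable — one SCC of size 4.
{D} is an SCC by itself.
{F} is an SCC by itself.
{E} is an SCC by itself.
{B} is an SCC by itself.
That gives 5 strongly connected components.

5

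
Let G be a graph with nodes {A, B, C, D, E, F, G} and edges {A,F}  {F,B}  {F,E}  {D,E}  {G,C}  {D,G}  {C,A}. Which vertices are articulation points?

Removing F increases the component count from 1 to 2, so F is a cut vertex.
By contrast removing C leaves 1 component; it is not a cut vertex. No other vertex is a cut vertex either.

F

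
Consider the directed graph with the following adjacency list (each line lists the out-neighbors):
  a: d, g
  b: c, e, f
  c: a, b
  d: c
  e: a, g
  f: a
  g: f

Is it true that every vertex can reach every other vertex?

From g we can reach every vertex (a, b, c, d, e, f, g), and every vertex can reach g (a, b, c, d, e, f, g). So the whole graph is one strongly connected component.

Yes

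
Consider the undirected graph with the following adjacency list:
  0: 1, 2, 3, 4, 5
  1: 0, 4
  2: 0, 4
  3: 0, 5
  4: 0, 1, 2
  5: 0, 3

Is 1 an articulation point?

No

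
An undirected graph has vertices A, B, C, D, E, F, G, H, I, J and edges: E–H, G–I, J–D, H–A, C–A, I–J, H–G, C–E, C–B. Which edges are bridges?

The edges on the cycle C-E-H-A-C are not bridges since each lies on that cycle.
But removing G–I disconnects G from I; removing J–D disconnects J from D; removing H–G disconnects H from G; removing I–J disconnects I from J — these are bridges.
In total 5 edges are bridges.

B-C, D-J, G-H, G-I, I-J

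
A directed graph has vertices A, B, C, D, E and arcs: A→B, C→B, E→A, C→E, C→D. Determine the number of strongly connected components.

{B} is an SCC by itself.
{E} is an SCC by itself.
{C} is an SCC by itself.
{A} is an SCC by itself.
{D} is an SCC by itself.
That gives 5 strongly connected components.

5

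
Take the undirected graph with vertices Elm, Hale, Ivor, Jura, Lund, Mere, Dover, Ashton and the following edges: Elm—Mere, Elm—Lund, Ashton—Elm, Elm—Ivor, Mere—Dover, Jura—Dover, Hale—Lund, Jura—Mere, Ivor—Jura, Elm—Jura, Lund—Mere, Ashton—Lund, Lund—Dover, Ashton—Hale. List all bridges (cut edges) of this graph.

none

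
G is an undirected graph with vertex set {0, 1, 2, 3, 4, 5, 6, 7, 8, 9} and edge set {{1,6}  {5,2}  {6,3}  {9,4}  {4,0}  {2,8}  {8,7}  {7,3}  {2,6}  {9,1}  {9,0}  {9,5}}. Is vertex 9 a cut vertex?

Yes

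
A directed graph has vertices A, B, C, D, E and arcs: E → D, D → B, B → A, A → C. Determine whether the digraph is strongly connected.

No

There is no directed path from C to B, so the graph is not strongly connected.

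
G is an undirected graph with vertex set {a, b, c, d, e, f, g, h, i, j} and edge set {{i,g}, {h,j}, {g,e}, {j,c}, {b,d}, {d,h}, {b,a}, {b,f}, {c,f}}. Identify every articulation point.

b, g

Removing b increases the component count from 2 to 3, so b is a cut vertex.
Removing g increases the component count from 2 to 3, so g is a cut vertex.
By contrast removing j leaves 2 components; it is not a cut vertex. No other vertex is a cut vertex either.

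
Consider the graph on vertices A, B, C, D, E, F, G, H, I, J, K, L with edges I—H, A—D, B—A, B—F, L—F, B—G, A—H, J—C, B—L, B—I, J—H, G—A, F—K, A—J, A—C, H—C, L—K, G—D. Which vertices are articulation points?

B

Removing B increases the component count from 2 to 3, so B is a cut vertex.
By contrast removing H leaves 2 components; it is not a cut vertex. No other vertex is a cut vertex either.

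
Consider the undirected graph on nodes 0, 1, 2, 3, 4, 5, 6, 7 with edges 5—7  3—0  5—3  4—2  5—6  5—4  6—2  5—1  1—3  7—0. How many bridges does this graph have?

0

The edges on the cycle 5-4-2-6-5 are not bridges since each lies on that cycle.
Every edge lies on some cycle, so there are no bridges.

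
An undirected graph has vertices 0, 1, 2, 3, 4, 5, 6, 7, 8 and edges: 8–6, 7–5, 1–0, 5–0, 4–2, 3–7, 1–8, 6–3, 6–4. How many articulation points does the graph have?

2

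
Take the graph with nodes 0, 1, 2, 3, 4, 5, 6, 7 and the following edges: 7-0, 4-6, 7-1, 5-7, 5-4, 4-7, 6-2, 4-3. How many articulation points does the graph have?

3

Removing 4 increases the component count from 1 to 3, so 4 is a cut vertex.
Removing 6 increases the component count from 1 to 2, so 6 is a cut vertex.
Removing 7 increases the component count from 1 to 3, so 7 is a cut vertex.
By contrast removing 3 leaves 1 component; it is not a cut vertex. No other vertex is a cut vertex either.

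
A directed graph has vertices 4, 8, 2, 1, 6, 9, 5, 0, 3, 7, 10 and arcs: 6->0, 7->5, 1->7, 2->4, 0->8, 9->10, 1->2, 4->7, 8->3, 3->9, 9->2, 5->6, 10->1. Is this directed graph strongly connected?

Yes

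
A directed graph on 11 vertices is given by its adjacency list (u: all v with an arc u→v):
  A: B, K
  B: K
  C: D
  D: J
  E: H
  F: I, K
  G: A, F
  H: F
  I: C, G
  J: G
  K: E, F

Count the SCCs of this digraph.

1

{A, B, C, D, E, F, G, H, I, J, K} are all mutually reachable — one SCC of size 11.
That gives 1 strongly connected component.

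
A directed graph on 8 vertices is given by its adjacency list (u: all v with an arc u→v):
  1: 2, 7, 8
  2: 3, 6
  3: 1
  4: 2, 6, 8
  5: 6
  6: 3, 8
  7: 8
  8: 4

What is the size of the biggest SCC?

{1, 2, 3, 4, 6, 7, 8} are all mutually reachable — one SCC of size 7.
{5} is an SCC by itself.
The largest has 7 vertices.

7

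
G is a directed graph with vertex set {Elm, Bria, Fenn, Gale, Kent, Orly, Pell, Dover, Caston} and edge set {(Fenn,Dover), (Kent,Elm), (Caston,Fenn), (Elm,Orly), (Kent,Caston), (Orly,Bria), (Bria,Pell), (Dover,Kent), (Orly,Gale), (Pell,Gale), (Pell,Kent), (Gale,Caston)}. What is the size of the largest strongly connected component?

{Elm, Bria, Fenn, Gale, Kent, Orly, Pell, Dover, Caston} are all mutually reachable — one SCC of size 9.
The largest has 9 vertices.

9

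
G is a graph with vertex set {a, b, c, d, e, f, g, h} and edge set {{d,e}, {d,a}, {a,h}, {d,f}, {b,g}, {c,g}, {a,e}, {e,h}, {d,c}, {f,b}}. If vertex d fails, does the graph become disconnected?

Yes

Deleting d raises the number of components from 1 to 2, so d is a cut vertex.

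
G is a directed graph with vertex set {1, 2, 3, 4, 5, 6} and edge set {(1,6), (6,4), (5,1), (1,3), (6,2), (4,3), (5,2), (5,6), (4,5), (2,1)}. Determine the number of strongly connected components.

{1, 2, 4, 5, 6} are all mutually reachable — one SCC of size 5.
{3} is an SCC by itself.
That gives 2 strongly connected components.

2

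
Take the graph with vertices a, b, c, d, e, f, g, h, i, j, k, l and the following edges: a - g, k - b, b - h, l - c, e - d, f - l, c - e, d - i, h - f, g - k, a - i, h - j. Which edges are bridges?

h-j

The edges on the cycle a-g-k-b-h-f-l-c-e-d-i-a are not bridges since each lies on that cycle.
But removing j - h disconnects j from h — this is a bridge.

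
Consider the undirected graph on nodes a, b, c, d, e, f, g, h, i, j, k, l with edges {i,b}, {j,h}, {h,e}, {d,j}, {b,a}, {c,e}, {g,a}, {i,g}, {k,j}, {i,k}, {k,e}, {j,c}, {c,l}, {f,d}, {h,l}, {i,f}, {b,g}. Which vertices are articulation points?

i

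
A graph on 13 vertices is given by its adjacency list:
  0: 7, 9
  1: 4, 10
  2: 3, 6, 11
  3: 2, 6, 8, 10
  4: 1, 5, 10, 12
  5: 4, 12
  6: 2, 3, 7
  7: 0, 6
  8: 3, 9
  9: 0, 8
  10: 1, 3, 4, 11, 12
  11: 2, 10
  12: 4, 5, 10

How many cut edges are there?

0

The edges on the cycle 10-1-4-10 are not bridges since each lies on that cycle.
Every edge lies on some cycle, so there are no bridges.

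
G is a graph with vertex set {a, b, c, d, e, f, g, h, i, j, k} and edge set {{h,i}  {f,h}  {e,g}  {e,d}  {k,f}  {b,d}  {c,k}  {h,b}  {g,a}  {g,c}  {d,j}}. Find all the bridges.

The edges on the cycle e-g-c-k-f-h-b-d-e are not bridges since each lies on that cycle.
But removing a—g disconnects a from g; removing i—h disconnects i from h; removing j—d disconnects j from d — these are bridges.

a-g, d-j, h-i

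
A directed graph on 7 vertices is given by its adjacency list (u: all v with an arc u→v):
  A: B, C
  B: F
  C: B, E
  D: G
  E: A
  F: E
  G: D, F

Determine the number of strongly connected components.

2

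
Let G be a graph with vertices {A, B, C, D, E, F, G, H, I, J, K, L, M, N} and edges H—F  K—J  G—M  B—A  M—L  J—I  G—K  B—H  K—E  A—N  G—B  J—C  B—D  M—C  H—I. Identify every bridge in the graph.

A-B, A-N, B-D, E-K, F-H, L-M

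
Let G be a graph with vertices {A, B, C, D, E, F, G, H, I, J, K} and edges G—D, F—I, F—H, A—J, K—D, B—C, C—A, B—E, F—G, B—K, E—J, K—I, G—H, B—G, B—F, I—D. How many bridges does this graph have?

The edges on the cycle B-F-H-G-B are not bridges since each lies on that cycle.
Every edge lies on some cycle, so there are no bridges.

0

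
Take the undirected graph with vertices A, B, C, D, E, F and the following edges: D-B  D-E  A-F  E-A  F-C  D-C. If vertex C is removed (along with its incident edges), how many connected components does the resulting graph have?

1

With C gone, the remaining components are: {A, B, D, E, F}.
That is 1 component.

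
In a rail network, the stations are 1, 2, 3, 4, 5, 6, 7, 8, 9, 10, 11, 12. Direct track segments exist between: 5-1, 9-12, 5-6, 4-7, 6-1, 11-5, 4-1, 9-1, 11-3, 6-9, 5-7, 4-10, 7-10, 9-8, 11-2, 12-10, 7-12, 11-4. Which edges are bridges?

The edges on the cycle 11-4-1-5-11 are not bridges since each lies on that cycle.
But removing 8-9 disconnects 8 from 9; removing 2-11 disconnects 2 from 11; removing 3-11 disconnects 3 from 11 — these are bridges.

11-2, 11-3, 8-9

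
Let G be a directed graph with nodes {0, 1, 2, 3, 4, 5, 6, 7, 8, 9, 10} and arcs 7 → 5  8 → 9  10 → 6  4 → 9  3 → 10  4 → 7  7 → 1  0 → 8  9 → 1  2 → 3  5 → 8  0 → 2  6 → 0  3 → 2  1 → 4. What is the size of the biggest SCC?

6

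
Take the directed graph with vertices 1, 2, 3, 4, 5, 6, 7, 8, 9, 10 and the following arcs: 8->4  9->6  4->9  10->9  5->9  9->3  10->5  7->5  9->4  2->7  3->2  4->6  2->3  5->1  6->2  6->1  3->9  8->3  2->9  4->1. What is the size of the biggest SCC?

{2, 3, 4, 5, 6, 7, 9} are all mutually reachable — one SCC of size 7.
{8} is an SCC by itself.
{10} is an SCC by itself.
{1} is an SCC by itself.
The largest has 7 vertices.

7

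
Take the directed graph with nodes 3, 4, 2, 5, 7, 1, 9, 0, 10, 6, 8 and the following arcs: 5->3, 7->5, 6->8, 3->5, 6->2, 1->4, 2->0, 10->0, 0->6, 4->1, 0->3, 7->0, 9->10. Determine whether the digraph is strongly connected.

There is no directed path from 8 to 10, so the graph is not strongly connected.

No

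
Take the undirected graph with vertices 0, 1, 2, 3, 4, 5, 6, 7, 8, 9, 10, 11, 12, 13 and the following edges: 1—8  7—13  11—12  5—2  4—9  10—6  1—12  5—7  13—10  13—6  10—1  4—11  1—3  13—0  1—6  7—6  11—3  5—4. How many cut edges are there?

The edges on the cycle 5-7-13-10-1-3-11-4-5 are not bridges since each lies on that cycle.
But removing 4—9 disconnects 4 from 9; removing 13—0 disconnects 13 from 0; removing 8—1 disconnects 8 from 1; removing 5—2 disconnects 5 from 2 — these are bridges.
That makes 4 bridges.

4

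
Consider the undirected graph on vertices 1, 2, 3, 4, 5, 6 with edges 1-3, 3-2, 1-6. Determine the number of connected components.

4 is isolated — a component by itself.
5 is isolated — a component by itself.
Starting from 1 we can reach 1, 2, 3, 6. That is one component of size 4.
Total: 3 components.

3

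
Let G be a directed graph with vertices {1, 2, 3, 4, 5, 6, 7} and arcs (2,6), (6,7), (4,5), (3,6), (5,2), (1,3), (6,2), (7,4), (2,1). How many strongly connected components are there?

{1, 2, 3, 4, 5, 6, 7} are all mutually reachable — one SCC of size 7.
That gives 1 strongly connected component.

1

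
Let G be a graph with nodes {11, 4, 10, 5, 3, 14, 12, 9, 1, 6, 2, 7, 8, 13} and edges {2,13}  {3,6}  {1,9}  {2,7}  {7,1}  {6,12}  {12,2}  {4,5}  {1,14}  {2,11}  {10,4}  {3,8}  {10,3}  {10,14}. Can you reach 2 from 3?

Yes

From 3 we can reach 1, 2, 3, 4, 5, 6, 7, 8, 9, 10, 11, 12, 13, 14, which includes 2.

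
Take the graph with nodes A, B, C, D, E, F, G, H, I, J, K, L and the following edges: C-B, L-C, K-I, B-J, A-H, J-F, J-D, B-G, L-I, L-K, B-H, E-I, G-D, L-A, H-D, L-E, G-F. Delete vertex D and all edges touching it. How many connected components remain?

1

With D gone, the remaining components are: {A, B, C, E, F, G, H, I, J, K, L}.
That is 1 component.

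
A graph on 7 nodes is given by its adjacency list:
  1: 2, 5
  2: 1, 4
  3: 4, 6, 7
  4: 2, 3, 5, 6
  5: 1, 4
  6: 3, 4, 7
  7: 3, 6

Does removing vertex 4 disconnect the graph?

Deleting 4 raises the number of components from 1 to 2, so 4 is a cut vertex.

Yes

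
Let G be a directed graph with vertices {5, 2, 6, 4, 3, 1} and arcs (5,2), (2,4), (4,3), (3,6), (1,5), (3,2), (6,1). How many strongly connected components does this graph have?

1

{1, 2, 3, 4, 5, 6} are all mutually reachable — one SCC of size 6.
That gives 1 strongly connected component.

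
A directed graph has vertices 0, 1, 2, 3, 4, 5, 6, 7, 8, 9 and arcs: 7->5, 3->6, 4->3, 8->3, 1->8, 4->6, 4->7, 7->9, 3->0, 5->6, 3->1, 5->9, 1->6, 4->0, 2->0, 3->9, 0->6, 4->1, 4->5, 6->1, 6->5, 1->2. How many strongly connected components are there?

{0, 1, 2, 3, 5, 6, 8} are all mutually reachable — one SCC of size 7.
{4} is an SCC by itself.
{9} is an SCC by itself.
{7} is an SCC by itself.
That gives 4 strongly connected components.

4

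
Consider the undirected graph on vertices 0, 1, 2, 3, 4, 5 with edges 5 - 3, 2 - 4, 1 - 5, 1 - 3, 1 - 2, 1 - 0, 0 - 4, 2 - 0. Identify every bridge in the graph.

The edges on the cycle 1-5-3-1 are not bridges since each lies on that cycle.
Every edge lies on some cycle, so there are no bridges.

none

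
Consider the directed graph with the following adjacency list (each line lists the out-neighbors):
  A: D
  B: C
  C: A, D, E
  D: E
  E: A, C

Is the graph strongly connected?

There is no directed path from E to B, so the graph is not strongly connected.

No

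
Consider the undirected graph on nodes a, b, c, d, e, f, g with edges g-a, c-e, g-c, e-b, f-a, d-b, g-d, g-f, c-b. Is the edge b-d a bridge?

No

After removing b-d, the path b-c-g-d still connects them, so the edge is not a bridge.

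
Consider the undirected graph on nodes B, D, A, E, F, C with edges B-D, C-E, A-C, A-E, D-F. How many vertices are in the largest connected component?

3

Starting from B we can reach B, D, F. That is one component of size 3.
Starting from A we can reach A, C, E. That is one component of size 3.
The largest has 3 vertices.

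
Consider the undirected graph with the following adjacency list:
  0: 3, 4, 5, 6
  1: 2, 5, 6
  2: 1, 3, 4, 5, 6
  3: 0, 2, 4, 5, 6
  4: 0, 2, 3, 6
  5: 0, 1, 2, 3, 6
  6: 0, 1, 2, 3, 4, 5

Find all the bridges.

none

The edges on the cycle 6-4-0-3-6 are not bridges since each lies on that cycle.
Every edge lies on some cycle, so there are no bridges.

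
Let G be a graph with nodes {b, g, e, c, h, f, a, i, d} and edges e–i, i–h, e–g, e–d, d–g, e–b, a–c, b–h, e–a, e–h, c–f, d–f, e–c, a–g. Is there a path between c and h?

From c we can reach a, b, c, d, e, f, g, h, i, which includes h.

Yes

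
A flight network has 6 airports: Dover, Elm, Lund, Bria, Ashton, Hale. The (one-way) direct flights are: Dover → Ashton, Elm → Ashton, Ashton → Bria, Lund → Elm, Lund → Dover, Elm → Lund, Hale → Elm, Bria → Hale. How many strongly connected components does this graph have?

{Elm, Bria, Hale, Lund, Dover, Ashton} are all mutually reachable — one SCC of size 6.
That gives 1 strongly connected component.

1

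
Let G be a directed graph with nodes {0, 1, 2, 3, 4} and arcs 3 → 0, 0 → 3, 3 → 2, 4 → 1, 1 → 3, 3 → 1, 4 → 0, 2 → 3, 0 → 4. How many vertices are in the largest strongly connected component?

5

{0, 1, 2, 3, 4} are all mutually reachable — one SCC of size 5.
The largest has 5 vertices.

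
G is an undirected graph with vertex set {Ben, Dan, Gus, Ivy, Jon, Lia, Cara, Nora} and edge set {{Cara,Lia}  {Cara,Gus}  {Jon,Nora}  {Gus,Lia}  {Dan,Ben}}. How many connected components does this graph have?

4

Ivy is isolated — a component by itself.
Starting from Ben we can reach Ben, Dan. That is one component of size 2.
Starting from Jon we can reach Jon, Nora. That is one component of size 2.
Starting from Gus we can reach Gus, Lia, Cara. That is one component of size 3.
Total: 4 components.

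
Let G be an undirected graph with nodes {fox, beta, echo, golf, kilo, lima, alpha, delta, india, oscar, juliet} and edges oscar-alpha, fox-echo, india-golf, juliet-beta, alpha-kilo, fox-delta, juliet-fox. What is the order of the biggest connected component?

lima is isolated — a component by itself.
Starting from golf we can reach golf, india. That is one component of size 2.
Starting from kilo we can reach kilo, alpha, oscar. That is one component of size 3.
Starting from fox we can reach fox, beta, echo, delta, juliet. That is one component of size 5.
The largest has 5 vertices.

5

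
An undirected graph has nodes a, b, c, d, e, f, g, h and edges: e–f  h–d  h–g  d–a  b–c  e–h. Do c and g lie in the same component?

No

The component containing c is {b, c}, and g is not in it.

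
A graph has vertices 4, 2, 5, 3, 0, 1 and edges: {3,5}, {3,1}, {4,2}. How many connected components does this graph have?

0 is isolated — a component by itself.
Starting from 2 we can reach 2, 4. That is one component of size 2.
Starting from 1 we can reach 1, 3, 5. That is one component of size 3.
Total: 3 components.

3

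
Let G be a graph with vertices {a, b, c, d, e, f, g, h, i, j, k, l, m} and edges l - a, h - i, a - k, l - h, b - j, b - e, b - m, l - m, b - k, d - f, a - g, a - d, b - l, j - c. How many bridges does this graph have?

The edges on the cycle b-l-a-k-b are not bridges since each lies on that cycle.
But removing b - j disconnects b from j; removing b - e disconnects b from e; removing d - f disconnects d from f; removing l - h disconnects l from h — these are bridges.
In total 8 edges are bridges.

8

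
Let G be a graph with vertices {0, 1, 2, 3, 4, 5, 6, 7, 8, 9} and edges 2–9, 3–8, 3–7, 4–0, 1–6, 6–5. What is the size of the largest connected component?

3

Starting from 2 we can reach 2, 9. That is one component of size 2.
Starting from 0 we can reach 0, 4. That is one component of size 2.
Starting from 1 we can reach 1, 5, 6. That is one component of size 3.
Starting from 3 we can reach 3, 7, 8. That is one component of size 3.
The largest has 3 vertices.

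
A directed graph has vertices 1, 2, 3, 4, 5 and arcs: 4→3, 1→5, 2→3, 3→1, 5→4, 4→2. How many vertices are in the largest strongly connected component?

{1, 2, 3, 4, 5} are all mutually reachable — one SCC of size 5.
The largest has 5 vertices.

5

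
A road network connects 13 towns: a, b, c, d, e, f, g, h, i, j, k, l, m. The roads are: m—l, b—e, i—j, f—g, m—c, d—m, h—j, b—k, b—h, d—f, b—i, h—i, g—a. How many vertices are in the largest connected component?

Starting from b we can reach b, e, h, i, j, k. That is one component of size 6.
Starting from a we can reach a, c, d, f, g, l, m. That is one component of size 7.
The largest has 7 vertices.

7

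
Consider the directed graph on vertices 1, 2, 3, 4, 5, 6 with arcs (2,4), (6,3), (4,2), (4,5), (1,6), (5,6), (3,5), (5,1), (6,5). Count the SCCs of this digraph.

2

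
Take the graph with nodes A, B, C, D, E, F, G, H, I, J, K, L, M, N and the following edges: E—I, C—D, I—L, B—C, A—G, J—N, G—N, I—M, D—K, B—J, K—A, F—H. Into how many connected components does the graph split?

Starting from F we can reach F, H. That is one component of size 2.
Starting from E we can reach E, I, L, M. That is one component of size 4.
Starting from A we can reach A, B, C, D, G, J, K, N. That is one component of size 8.
Total: 3 components.

3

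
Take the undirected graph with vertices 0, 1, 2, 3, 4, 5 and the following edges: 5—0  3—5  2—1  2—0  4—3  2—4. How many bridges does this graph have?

1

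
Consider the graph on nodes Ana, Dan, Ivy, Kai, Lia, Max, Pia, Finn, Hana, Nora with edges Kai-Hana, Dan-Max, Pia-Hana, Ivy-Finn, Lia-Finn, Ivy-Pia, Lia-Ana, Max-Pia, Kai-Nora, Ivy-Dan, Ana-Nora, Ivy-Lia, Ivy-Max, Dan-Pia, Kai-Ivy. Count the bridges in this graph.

0

The edges on the cycle Ivy-Dan-Max-Ivy are not bridges since each lies on that cycle.
Every edge lies on some cycle, so there are no bridges.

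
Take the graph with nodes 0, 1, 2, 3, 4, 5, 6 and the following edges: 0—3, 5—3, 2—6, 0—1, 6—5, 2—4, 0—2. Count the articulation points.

2

Removing 0 increases the component count from 1 to 2, so 0 is a cut vertex.
Removing 2 increases the component count from 1 to 2, so 2 is a cut vertex.
By contrast removing 4 leaves 1 component; it is not a cut vertex. No other vertex is a cut vertex either.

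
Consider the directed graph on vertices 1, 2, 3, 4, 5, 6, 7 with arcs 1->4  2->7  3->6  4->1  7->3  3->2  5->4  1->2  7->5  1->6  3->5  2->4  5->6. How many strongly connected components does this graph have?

2

{1, 2, 3, 4, 5, 7} are all mutually reachable — one SCC of size 6.
{6} is an SCC by itself.
That gives 2 strongly connected components.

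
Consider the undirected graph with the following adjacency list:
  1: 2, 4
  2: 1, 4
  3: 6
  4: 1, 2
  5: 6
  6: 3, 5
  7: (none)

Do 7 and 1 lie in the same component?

The component containing 7 is {7}, and 1 is not in it.

No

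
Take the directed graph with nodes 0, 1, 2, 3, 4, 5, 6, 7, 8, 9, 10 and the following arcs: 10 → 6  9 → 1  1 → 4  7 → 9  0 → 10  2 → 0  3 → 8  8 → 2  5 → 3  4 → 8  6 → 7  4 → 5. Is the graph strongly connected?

Yes

From 5 we can reach every vertex (0, 1, 2, 3, 4, 5, 6, 7, 8, 9, 10), and every vertex can reach 5 (0, 1, 2, 3, 4, 5, 6, 7, 8, 9, 10). So the whole graph is one strongly connected component.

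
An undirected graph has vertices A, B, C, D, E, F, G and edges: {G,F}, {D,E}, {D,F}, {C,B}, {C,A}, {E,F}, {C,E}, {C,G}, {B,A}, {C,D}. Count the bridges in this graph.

0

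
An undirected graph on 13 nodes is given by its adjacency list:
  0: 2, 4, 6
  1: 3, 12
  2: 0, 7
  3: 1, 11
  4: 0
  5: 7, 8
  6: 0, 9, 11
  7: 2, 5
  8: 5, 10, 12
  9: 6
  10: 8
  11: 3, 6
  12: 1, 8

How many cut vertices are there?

Removing 0 increases the component count from 1 to 2, so 0 is a cut vertex.
Removing 6 increases the component count from 1 to 2, so 6 is a cut vertex.
Removing 8 increases the component count from 1 to 2, so 8 is a cut vertex.
By contrast removing 1 leaves 1 component; it is not a cut vertex. No other vertex is a cut vertex either.

3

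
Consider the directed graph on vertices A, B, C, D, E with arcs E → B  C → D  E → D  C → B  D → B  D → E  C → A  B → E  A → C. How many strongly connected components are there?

2

{B, D, E} are all mutually reachable — one SCC of size 3.
{A, C} are all mutually reachable — one SCC of size 2.
That gives 2 strongly connected components.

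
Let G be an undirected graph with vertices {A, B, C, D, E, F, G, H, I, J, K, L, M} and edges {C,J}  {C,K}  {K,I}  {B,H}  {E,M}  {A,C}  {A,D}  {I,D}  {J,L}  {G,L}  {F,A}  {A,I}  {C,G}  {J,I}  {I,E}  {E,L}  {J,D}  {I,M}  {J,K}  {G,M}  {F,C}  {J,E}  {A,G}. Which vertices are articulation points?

none

Removing K, for instance, still leaves 2 components. No single vertex removal increases the component count — the graph has no articulation points.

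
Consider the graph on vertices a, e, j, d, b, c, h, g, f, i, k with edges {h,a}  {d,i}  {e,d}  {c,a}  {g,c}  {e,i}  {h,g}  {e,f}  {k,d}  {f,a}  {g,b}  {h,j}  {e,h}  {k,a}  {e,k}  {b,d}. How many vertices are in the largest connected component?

Starting from a we can reach a, b, c, d, e, f, g, h, i, j, k. That is one component of size 11.
The largest has 11 vertices.

11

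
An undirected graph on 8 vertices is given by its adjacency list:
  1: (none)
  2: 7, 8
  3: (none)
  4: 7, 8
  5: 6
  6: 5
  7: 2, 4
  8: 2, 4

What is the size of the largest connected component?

4

1 is isolated — a component by itself.
3 is isolated — a component by itself.
Starting from 5 we can reach 5, 6. That is one component of size 2.
Starting from 2 we can reach 2, 4, 7, 8. That is one component of size 4.
The largest has 4 vertices.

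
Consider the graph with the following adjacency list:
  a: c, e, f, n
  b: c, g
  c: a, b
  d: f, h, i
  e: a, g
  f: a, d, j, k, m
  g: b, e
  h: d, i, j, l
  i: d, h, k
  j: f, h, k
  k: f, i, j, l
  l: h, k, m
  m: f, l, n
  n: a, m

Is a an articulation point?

Yes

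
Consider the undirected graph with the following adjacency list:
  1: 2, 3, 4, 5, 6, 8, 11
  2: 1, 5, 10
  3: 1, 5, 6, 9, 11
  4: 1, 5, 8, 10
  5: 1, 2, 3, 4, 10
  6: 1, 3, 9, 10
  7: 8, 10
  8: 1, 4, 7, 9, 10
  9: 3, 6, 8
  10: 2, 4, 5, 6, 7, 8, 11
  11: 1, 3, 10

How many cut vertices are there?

0

Removing 11, for instance, still leaves 1 component. No single vertex removal increases the component count — the graph has no articulation points.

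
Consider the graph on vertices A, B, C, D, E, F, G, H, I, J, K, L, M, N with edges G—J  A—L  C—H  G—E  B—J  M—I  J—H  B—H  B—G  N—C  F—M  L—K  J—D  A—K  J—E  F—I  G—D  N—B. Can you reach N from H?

From H we can reach B, C, D, E, G, H, J, N, which includes N.

Yes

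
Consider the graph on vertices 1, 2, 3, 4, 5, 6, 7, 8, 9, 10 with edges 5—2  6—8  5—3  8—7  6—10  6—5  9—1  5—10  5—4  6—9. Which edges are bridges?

1-9, 2-5, 3-5, 4-5, 6-8, 6-9, 7-8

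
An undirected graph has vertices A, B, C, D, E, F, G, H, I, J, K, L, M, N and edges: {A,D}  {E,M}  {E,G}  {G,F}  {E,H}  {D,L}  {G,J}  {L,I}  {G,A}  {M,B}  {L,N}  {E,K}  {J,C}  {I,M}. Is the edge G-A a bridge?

No

After removing G-A, the path G-E-M-I-L-D-A still connects them, so the edge is not a bridge.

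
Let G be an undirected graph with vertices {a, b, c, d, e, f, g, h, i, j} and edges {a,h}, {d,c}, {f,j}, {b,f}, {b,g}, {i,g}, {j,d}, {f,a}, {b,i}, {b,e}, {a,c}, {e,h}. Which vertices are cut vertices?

Removing b increases the component count from 1 to 2, so b is a cut vertex.
By contrast removing e leaves 1 component; it is not a cut vertex. No other vertex is a cut vertex either.

b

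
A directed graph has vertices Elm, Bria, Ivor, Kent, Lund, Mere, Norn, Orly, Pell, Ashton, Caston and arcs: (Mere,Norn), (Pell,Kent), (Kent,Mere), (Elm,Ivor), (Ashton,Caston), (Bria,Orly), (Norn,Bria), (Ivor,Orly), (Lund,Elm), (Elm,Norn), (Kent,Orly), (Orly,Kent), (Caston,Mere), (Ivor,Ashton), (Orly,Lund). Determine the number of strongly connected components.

{Elm, Bria, Ivor, Kent, Lund, Mere, Norn, Orly, Ashton, Caston} are all mutually reachable — one SCC of size 10.
{Pell} is an SCC by itself.
That gives 2 strongly connected components.

2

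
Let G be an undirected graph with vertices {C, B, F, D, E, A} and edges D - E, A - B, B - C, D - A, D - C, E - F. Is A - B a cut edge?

No

After removing A - B, the path A-D-C-B still connects them, so the edge is not a bridge.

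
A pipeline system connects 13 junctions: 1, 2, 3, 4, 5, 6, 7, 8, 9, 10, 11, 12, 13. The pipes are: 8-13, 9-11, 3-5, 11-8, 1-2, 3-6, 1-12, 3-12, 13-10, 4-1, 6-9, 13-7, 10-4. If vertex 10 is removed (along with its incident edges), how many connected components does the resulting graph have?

1

With 10 gone, the remaining components are: {1, 2, 3, 4, 5, 6, 7, 8, 9, 11, 12, 13}.
That is 1 component.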